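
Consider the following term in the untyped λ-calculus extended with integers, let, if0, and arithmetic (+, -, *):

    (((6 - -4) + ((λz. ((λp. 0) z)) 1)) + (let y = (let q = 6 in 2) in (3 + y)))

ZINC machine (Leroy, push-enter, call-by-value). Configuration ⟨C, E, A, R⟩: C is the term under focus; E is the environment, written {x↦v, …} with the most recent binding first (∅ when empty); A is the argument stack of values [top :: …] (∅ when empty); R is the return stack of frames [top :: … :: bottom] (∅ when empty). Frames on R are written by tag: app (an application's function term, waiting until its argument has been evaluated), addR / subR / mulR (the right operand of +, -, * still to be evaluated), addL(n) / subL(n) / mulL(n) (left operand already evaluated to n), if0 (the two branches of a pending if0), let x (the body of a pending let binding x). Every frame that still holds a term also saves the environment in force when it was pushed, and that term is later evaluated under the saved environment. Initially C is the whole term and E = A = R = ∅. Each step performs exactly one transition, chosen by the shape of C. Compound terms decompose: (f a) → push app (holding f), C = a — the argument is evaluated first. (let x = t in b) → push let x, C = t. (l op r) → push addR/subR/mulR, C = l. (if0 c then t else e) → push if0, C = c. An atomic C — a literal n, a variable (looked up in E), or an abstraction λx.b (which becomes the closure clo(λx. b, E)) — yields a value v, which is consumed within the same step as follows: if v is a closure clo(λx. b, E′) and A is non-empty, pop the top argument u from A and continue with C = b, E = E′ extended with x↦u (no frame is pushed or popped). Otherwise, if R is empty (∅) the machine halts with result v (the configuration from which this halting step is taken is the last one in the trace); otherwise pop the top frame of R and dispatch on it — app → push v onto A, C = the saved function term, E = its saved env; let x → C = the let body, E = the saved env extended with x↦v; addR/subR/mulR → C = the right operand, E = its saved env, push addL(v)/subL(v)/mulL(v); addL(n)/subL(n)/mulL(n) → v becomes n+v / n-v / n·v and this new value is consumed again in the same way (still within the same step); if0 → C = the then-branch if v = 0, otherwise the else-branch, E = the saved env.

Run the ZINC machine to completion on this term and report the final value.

Answer: 15

Derivation:
step 0: <C=(((6 - -4) + ((λz. ((λp. 0) z)) 1)) + (let y = (let q = 6 in 2) in (3 + y))), E=∅, A=∅, R=∅>
step 1: <C=((6 - -4) + ((λz. ((λp. 0) z)) 1)), E=∅, A=∅, R=[addR]>
step 2: <C=(6 - -4), E=∅, A=∅, R=[addR :: addR]>
step 3: <C=6, E=∅, A=∅, R=[subR :: addR :: addR]>
step 4: <C=-4, E=∅, A=∅, R=[subL(6) :: addR :: addR]>
step 5: <C=((λz. ((λp. 0) z)) 1), E=∅, A=∅, R=[addL(10) :: addR]>
step 6: <C=1, E=∅, A=∅, R=[app :: addL(10) :: addR]>
step 7: <C=(λz. ((λp. 0) z)), E=∅, A=[1], R=[addL(10) :: addR]>
step 8: <C=((λp. 0) z), E={z↦1}, A=∅, R=[addL(10) :: addR]>
step 9: <C=z, E={z↦1}, A=∅, R=[app :: addL(10) :: addR]>
step 10: <C=(λp. 0), E={z↦1}, A=[1], R=[addL(10) :: addR]>
step 11: <C=0, E={p↦1, z↦1}, A=∅, R=[addL(10) :: addR]>
step 12: <C=(let y = (let q = 6 in 2) in (3 + y)), E=∅, A=∅, R=[addL(10)]>
step 13: <C=(let q = 6 in 2), E=∅, A=∅, R=[let y :: addL(10)]>
step 14: <C=6, E=∅, A=∅, R=[let q :: let y :: addL(10)]>
step 15: <C=2, E={q↦6}, A=∅, R=[let y :: addL(10)]>
step 16: <C=(3 + y), E={y↦2}, A=∅, R=[addL(10)]>
step 17: <C=3, E={y↦2}, A=∅, R=[addR :: addL(10)]>
step 18: <C=y, E={y↦2}, A=∅, R=[addL(3) :: addL(10)]>
→ final value 15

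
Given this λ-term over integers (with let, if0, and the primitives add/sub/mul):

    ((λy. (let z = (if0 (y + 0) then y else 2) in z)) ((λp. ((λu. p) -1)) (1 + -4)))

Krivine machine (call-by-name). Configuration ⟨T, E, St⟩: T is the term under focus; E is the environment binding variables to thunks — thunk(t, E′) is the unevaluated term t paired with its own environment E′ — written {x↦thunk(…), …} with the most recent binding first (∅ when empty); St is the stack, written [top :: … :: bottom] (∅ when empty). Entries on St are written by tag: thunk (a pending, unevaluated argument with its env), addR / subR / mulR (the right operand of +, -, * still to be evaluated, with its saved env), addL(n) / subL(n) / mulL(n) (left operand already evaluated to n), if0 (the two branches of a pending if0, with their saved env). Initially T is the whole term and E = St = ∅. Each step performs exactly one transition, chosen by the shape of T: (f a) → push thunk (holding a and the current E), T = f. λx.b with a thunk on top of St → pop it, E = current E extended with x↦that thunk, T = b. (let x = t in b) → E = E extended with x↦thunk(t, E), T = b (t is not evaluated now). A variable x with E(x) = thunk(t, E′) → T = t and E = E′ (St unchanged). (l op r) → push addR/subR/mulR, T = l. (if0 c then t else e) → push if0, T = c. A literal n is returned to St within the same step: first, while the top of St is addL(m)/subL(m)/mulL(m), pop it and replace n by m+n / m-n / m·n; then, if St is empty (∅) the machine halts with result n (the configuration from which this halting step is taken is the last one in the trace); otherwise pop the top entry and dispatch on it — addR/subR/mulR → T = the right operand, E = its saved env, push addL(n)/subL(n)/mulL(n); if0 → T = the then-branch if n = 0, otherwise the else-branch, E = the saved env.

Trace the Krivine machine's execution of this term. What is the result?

Answer: 2

Execution trace:
0. [T=((λy. (let z = (if0 (y + 0) then y else 2) in z)) ((λp. ((λu. p) -1)) (1 + -4))) | E=∅ | St=∅]
1. [T=(λy. (let z = (if0 (y + 0) then y else 2) in z)) | E=∅ | St=[thunk]]
2. [T=(let z = (if0 (y + 0) then y else 2) in z) | E={y↦thunk(((λp. ((λu. p) -1)) (1 + -4)), ∅)} | St=∅]
3. [T=z | E={z↦thunk((if0 (y + 0) then y else 2), {y↦thunk(((λp. ((λu. p) -1)) (1 + -4)), ∅)}), y↦thunk(((λp. ((λu. p) -1)) (1 + -4)), ∅)} | St=∅]
4. [T=(if0 (y + 0) then y else 2) | E={y↦thunk(((λp. ((λu. p) -1)) (1 + -4)), ∅)} | St=∅]
5. [T=(y + 0) | E={y↦thunk(((λp. ((λu. p) -1)) (1 + -4)), ∅)} | St=[if0]]
6. [T=y | E={y↦thunk(((λp. ((λu. p) -1)) (1 + -4)), ∅)} | St=[addR :: if0]]
7. [T=((λp. ((λu. p) -1)) (1 + -4)) | E=∅ | St=[addR :: if0]]
8. [T=(λp. ((λu. p) -1)) | E=∅ | St=[thunk :: addR :: if0]]
9. [T=((λu. p) -1) | E={p↦thunk((1 + -4), ∅)} | St=[addR :: if0]]
10. [T=(λu. p) | E={p↦thunk((1 + -4), ∅)} | St=[thunk :: addR :: if0]]
11. [T=p | E={u↦thunk(-1, {p↦thunk((1 + -4), ∅)}), p↦thunk((1 + -4), ∅)} | St=[addR :: if0]]
12. [T=(1 + -4) | E=∅ | St=[addR :: if0]]
13. [T=1 | E=∅ | St=[addR :: addR :: if0]]
14. [T=-4 | E=∅ | St=[addL(1) :: addR :: if0]]
15. [T=0 | E={y↦thunk(((λp. ((λu. p) -1)) (1 + -4)), ∅)} | St=[addL(-3) :: if0]]
16. [T=2 | E={y↦thunk(((λp. ((λu. p) -1)) (1 + -4)), ∅)} | St=∅]
→ final value 2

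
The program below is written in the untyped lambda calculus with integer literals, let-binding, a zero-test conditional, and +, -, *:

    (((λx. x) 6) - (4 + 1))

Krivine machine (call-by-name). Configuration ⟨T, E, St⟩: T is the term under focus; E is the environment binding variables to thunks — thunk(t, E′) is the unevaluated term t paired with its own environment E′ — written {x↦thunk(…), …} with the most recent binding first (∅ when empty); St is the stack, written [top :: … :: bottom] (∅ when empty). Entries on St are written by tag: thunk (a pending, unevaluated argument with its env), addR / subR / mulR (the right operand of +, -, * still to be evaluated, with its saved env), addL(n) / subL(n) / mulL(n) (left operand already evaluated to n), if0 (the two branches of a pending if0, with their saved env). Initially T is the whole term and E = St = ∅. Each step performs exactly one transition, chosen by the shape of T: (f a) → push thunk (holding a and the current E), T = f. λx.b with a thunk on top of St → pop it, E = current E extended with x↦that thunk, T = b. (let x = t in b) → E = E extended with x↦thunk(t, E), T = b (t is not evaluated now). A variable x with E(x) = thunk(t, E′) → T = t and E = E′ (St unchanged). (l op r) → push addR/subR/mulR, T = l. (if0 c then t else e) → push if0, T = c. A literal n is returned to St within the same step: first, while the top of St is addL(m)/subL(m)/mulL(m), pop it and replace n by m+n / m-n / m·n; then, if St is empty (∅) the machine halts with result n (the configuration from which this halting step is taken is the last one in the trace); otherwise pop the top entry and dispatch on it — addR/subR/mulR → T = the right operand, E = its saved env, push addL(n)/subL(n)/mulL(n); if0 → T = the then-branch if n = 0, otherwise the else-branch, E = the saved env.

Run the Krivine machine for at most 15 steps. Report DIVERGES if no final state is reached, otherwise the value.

0. ⟨T=(((λx. x) 6) - (4 + 1)); E=∅; St=∅⟩
1. ⟨T=((λx. x) 6); E=∅; St=[subR]⟩
2. ⟨T=(λx. x); E=∅; St=[thunk :: subR]⟩
3. ⟨T=x; E={x↦thunk(6, ∅)}; St=[subR]⟩
4. ⟨T=6; E=∅; St=[subR]⟩
5. ⟨T=(4 + 1); E=∅; St=[subL(6)]⟩
6. ⟨T=4; E=∅; St=[addR :: subL(6)]⟩
7. ⟨T=1; E=∅; St=[addL(4) :: subL(6)]⟩
→ final value 1

Answer: 1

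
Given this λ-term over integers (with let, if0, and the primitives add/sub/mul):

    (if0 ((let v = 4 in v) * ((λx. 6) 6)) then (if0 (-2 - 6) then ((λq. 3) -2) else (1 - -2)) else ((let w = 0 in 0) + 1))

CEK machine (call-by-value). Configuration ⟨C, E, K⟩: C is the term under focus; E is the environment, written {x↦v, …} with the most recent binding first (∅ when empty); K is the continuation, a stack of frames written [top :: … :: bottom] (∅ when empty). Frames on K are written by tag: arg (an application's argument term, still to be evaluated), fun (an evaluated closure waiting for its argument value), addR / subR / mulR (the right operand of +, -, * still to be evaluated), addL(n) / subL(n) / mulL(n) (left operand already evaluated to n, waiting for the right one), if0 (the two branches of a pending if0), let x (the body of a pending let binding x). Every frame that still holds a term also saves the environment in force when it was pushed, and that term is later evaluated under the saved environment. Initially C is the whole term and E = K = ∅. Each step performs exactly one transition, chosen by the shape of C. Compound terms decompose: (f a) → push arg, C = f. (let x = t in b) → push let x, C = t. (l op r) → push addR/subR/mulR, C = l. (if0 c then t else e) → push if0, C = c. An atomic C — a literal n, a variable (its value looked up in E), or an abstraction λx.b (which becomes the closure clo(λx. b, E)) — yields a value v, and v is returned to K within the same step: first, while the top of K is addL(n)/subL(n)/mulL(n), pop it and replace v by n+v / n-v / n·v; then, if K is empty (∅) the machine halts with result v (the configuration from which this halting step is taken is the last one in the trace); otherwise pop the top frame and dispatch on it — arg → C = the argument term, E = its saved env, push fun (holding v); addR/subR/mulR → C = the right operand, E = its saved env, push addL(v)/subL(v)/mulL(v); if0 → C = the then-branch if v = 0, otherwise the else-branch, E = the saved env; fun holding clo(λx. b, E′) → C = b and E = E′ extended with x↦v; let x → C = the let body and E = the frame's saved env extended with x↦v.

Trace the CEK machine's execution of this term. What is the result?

t=0: [C=(if0 ((let v = 4 in v) * ((λx. 6) 6)) then (if0 (-2 - 6) then ((λq. 3) -2) else (1 - -2)) else ((let w = 0 in 0) + 1)) | E=∅ | K=∅]
t=1: [C=((let v = 4 in v) * ((λx. 6) 6)) | E=∅ | K=[if0]]
t=2: [C=(let v = 4 in v) | E=∅ | K=[mulR :: if0]]
t=3: [C=4 | E=∅ | K=[let v :: mulR :: if0]]
t=4: [C=v | E={v↦4} | K=[mulR :: if0]]
t=5: [C=((λx. 6) 6) | E=∅ | K=[mulL(4) :: if0]]
t=6: [C=(λx. 6) | E=∅ | K=[arg :: mulL(4) :: if0]]
t=7: [C=6 | E=∅ | K=[fun :: mulL(4) :: if0]]
t=8: [C=6 | E={x↦6} | K=[mulL(4) :: if0]]
t=9: [C=((let w = 0 in 0) + 1) | E=∅ | K=∅]
t=10: [C=(let w = 0 in 0) | E=∅ | K=[addR]]
t=11: [C=0 | E=∅ | K=[let w :: addR]]
t=12: [C=0 | E={w↦0} | K=[addR]]
t=13: [C=1 | E=∅ | K=[addL(0)]]
→ final value 1

Answer: 1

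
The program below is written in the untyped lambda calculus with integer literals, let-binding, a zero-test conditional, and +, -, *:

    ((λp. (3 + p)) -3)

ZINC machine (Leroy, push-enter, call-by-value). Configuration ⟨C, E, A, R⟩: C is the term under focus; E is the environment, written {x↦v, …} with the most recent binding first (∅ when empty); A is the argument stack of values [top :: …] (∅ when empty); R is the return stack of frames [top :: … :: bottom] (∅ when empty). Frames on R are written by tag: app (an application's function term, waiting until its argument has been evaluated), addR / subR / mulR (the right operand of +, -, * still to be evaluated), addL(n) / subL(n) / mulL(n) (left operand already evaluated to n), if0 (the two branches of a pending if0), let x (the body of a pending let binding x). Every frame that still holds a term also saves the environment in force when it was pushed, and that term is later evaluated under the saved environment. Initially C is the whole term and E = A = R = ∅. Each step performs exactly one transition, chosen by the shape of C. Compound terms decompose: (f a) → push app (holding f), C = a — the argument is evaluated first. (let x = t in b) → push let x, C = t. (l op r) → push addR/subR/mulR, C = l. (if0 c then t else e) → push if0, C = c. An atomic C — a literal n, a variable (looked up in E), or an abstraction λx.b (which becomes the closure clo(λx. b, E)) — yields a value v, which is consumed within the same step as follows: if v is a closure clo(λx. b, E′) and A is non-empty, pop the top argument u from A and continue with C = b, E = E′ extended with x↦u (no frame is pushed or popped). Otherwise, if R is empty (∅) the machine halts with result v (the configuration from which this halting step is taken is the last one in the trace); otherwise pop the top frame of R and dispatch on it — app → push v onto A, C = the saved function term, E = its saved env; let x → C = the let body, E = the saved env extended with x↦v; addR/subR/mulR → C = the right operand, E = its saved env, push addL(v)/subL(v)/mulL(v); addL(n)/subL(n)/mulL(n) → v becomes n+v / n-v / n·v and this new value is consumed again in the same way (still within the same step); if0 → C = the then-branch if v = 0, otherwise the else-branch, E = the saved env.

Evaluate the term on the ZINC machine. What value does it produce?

0. [C=((λp. (3 + p)) -3) | E=∅ | A=∅ | R=∅]
1. [C=-3 | E=∅ | A=∅ | R=[app]]
2. [C=(λp. (3 + p)) | E=∅ | A=[-3] | R=∅]
3. [C=(3 + p) | E={p↦-3} | A=∅ | R=∅]
4. [C=3 | E={p↦-3} | A=∅ | R=[addR]]
5. [C=p | E={p↦-3} | A=∅ | R=[addL(3)]]
→ final value 0

Answer: 0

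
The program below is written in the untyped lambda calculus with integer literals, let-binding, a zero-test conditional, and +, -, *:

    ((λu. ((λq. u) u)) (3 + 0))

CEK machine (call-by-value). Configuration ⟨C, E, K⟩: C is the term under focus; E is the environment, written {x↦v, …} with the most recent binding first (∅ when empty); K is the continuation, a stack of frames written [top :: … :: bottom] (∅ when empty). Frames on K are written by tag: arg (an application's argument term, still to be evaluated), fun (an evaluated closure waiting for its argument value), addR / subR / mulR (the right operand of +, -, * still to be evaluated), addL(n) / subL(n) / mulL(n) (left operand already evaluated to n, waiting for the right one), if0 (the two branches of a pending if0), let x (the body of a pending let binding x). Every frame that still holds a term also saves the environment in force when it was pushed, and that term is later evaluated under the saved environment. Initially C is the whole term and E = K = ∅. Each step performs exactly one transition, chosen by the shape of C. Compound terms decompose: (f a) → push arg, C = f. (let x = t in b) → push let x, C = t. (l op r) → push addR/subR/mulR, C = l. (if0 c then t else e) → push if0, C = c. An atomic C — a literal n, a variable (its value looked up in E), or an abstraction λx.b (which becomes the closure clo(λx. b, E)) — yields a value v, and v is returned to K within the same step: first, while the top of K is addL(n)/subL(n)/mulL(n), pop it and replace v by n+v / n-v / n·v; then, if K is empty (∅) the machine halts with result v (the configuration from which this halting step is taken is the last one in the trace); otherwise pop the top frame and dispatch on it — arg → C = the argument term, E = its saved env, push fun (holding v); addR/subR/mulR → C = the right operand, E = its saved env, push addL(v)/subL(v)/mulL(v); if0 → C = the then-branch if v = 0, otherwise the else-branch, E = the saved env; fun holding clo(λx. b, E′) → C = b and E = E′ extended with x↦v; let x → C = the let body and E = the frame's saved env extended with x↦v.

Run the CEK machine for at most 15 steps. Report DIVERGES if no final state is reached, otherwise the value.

[0] ⟨C=((λu. ((λq. u) u)) (3 + 0)); E=∅; K=∅⟩
[1] ⟨C=(λu. ((λq. u) u)); E=∅; K=[arg]⟩
[2] ⟨C=(3 + 0); E=∅; K=[fun]⟩
[3] ⟨C=3; E=∅; K=[addR :: fun]⟩
[4] ⟨C=0; E=∅; K=[addL(3) :: fun]⟩
[5] ⟨C=((λq. u) u); E={u↦3}; K=∅⟩
[6] ⟨C=(λq. u); E={u↦3}; K=[arg]⟩
[7] ⟨C=u; E={u↦3}; K=[fun]⟩
[8] ⟨C=u; E={q↦3, u↦3}; K=∅⟩
→ final value 3

Answer: 3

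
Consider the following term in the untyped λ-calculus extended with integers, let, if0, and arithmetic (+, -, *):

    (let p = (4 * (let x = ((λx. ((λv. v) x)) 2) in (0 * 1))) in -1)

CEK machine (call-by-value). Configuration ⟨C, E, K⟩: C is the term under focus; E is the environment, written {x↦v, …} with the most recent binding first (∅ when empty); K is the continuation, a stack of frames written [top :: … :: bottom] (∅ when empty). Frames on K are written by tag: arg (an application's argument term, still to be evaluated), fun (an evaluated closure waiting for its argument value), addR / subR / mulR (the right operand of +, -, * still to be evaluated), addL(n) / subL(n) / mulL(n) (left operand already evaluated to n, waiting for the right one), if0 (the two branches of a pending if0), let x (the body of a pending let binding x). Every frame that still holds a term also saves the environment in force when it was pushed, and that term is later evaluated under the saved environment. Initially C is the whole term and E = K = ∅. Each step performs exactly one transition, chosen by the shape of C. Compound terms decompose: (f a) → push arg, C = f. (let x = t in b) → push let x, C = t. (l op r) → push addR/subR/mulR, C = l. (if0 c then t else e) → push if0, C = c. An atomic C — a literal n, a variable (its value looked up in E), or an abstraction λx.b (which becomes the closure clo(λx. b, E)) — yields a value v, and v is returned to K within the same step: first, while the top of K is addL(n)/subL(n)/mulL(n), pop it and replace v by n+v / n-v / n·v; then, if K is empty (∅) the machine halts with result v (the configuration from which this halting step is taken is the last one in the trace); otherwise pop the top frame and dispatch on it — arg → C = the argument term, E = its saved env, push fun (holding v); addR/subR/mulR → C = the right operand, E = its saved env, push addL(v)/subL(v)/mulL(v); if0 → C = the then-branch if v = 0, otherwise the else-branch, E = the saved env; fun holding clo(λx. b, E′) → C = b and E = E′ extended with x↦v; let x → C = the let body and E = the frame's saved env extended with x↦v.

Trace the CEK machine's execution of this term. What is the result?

[0] [C=(let p = (4 * (let x = ((λx. ((λv. v) x)) 2) in (0 * 1))) in -1) | E=∅ | K=∅]
[1] [C=(4 * (let x = ((λx. ((λv. v) x)) 2) in (0 * 1))) | E=∅ | K=[let p]]
[2] [C=4 | E=∅ | K=[mulR :: let p]]
[3] [C=(let x = ((λx. ((λv. v) x)) 2) in (0 * 1)) | E=∅ | K=[mulL(4) :: let p]]
[4] [C=((λx. ((λv. v) x)) 2) | E=∅ | K=[let x :: mulL(4) :: let p]]
[5] [C=(λx. ((λv. v) x)) | E=∅ | K=[arg :: let x :: mulL(4) :: let p]]
[6] [C=2 | E=∅ | K=[fun :: let x :: mulL(4) :: let p]]
[7] [C=((λv. v) x) | E={x↦2} | K=[let x :: mulL(4) :: let p]]
[8] [C=(λv. v) | E={x↦2} | K=[arg :: let x :: mulL(4) :: let p]]
[9] [C=x | E={x↦2} | K=[fun :: let x :: mulL(4) :: let p]]
[10] [C=v | E={v↦2, x↦2} | K=[let x :: mulL(4) :: let p]]
[11] [C=(0 * 1) | E={x↦2} | K=[mulL(4) :: let p]]
[12] [C=0 | E={x↦2} | K=[mulR :: mulL(4) :: let p]]
[13] [C=1 | E={x↦2} | K=[mulL(0) :: mulL(4) :: let p]]
[14] [C=-1 | E={p↦0} | K=∅]
→ final value -1

Answer: -1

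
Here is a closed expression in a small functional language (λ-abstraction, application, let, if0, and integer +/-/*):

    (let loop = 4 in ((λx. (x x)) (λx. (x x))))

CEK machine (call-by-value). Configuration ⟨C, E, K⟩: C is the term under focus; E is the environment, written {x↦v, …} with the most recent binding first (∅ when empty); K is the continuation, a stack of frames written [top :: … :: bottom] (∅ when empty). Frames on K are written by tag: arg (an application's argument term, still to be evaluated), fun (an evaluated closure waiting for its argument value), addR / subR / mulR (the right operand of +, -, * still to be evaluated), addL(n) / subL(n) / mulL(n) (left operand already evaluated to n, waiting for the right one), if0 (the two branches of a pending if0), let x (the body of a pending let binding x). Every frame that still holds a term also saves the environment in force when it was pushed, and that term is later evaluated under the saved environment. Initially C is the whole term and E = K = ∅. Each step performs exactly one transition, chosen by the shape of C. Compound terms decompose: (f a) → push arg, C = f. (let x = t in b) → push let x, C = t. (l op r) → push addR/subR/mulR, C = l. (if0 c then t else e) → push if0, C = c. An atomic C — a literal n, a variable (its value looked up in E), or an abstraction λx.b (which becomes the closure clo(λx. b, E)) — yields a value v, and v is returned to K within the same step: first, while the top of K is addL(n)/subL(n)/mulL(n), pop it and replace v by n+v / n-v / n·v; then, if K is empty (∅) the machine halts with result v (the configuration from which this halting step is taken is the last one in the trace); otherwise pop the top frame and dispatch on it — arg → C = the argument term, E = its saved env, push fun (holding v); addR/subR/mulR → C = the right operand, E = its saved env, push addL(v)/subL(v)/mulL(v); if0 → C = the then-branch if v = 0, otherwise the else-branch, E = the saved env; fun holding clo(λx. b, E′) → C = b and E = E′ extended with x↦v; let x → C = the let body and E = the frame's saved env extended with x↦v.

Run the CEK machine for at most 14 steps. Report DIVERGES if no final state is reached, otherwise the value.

Answer: DIVERGES (no final state within 14 steps)

Machine steps:
[0] ⟨C=(let loop = 4 in ((λx. (x x)) (λx. (x x)))); E=∅; K=∅⟩
[1] ⟨C=4; E=∅; K=[let loop]⟩
[2] ⟨C=((λx. (x x)) (λx. (x x))); E={loop↦4}; K=∅⟩
[3] ⟨C=(λx. (x x)); E={loop↦4}; K=[arg]⟩
[4] ⟨C=(λx. (x x)); E={loop↦4}; K=[fun]⟩
[5] ⟨C=(x x); E={x↦clo(λx. (x x), {loop↦4}), loop↦4}; K=∅⟩
[6] ⟨C=x; E={x↦clo(λx. (x x), {loop↦4}), loop↦4}; K=[arg]⟩
[7] ⟨C=x; E={x↦clo(λx. (x x), {loop↦4}), loop↦4}; K=[fun]⟩
… configuration repeats with period 3 (steps 5–7 recur indefinitely) …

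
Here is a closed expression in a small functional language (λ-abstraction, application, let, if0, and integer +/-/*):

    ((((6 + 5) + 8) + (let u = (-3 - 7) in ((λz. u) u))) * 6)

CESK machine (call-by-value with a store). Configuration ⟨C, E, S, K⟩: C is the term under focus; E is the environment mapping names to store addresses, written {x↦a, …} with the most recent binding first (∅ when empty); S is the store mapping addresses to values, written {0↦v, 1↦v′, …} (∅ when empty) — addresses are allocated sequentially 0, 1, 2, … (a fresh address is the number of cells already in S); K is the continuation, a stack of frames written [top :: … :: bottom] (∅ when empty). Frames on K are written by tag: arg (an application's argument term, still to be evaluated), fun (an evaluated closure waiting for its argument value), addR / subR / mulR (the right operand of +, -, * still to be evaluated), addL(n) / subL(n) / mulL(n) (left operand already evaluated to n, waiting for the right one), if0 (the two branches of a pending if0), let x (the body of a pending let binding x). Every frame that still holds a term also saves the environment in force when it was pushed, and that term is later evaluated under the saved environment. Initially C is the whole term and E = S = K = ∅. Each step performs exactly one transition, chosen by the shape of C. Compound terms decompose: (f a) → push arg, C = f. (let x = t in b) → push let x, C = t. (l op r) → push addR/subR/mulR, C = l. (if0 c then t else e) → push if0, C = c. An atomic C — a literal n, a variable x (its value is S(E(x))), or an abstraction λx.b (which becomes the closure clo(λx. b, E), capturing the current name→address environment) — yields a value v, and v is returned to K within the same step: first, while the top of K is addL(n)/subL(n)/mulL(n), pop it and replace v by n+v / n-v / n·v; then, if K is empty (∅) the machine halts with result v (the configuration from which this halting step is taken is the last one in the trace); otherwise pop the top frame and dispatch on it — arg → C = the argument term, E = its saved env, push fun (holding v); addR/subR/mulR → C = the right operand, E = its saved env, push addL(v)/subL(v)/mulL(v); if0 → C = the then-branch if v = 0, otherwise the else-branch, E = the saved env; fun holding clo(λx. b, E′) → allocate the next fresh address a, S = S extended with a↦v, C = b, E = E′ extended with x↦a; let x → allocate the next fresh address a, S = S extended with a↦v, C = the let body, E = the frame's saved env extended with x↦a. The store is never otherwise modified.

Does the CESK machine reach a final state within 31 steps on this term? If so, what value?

0. [C=((((6 + 5) + 8) + (let u = (-3 - 7) in ((λz. u) u))) * 6) | E=∅ | S=∅ | K=∅]
1. [C=(((6 + 5) + 8) + (let u = (-3 - 7) in ((λz. u) u))) | E=∅ | S=∅ | K=[mulR]]
2. [C=((6 + 5) + 8) | E=∅ | S=∅ | K=[addR :: mulR]]
3. [C=(6 + 5) | E=∅ | S=∅ | K=[addR :: addR :: mulR]]
4. [C=6 | E=∅ | S=∅ | K=[addR :: addR :: addR :: mulR]]
5. [C=5 | E=∅ | S=∅ | K=[addL(6) :: addR :: addR :: mulR]]
6. [C=8 | E=∅ | S=∅ | K=[addL(11) :: addR :: mulR]]
7. [C=(let u = (-3 - 7) in ((λz. u) u)) | E=∅ | S=∅ | K=[addL(19) :: mulR]]
8. [C=(-3 - 7) | E=∅ | S=∅ | K=[let u :: addL(19) :: mulR]]
9. [C=-3 | E=∅ | S=∅ | K=[subR :: let u :: addL(19) :: mulR]]
10. [C=7 | E=∅ | S=∅ | K=[subL(-3) :: let u :: addL(19) :: mulR]]
11. [C=((λz. u) u) | E={u↦0} | S={0↦-10} | K=[addL(19) :: mulR]]
12. [C=(λz. u) | E={u↦0} | S={0↦-10} | K=[arg :: addL(19) :: mulR]]
13. [C=u | E={u↦0} | S={0↦-10} | K=[fun :: addL(19) :: mulR]]
14. [C=u | E={z↦1, u↦0} | S={0↦-10, 1↦-10} | K=[addL(19) :: mulR]]
15. [C=6 | E=∅ | S={0↦-10, 1↦-10} | K=[mulL(9)]]
→ final value 54

Answer: 54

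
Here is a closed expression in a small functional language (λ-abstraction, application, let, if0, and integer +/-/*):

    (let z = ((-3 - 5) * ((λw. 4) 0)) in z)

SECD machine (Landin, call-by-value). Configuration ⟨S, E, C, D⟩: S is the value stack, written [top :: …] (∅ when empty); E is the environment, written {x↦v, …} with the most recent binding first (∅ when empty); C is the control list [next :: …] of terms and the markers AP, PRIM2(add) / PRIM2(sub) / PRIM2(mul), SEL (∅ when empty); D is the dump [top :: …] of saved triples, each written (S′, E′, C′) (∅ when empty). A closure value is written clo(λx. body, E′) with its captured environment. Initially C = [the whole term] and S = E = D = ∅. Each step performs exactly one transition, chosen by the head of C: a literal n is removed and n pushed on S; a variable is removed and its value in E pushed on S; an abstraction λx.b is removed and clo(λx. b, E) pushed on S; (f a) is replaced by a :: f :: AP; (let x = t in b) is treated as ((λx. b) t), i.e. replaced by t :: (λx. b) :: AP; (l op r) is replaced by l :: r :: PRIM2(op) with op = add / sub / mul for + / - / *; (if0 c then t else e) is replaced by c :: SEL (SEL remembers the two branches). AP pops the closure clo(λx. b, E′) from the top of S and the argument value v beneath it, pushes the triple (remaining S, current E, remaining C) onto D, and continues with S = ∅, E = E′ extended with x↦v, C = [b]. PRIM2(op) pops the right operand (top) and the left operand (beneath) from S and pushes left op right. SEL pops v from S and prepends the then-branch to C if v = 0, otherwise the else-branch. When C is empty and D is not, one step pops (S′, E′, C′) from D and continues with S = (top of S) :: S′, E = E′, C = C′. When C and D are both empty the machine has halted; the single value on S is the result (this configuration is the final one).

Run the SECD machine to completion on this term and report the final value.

Answer: -32

Execution trace:
[0] ⟨S=∅; E=∅; C=[(let z = ((-3 - 5) * ((λw. 4) 0)) in z)]; D=∅⟩
[1] ⟨S=∅; E=∅; C=[((-3 - 5) * ((λw. 4) 0)) :: (λz. z) :: AP]; D=∅⟩
[2] ⟨S=∅; E=∅; C=[(-3 - 5) :: ((λw. 4) 0) :: PRIM2(mul) :: (λz. z) :: AP]; D=∅⟩
[3] ⟨S=∅; E=∅; C=[-3 :: 5 :: PRIM2(sub) :: ((λw. 4) 0) :: PRIM2(mul) :: (λz. z) :: AP]; D=∅⟩
[4] ⟨S=[-3]; E=∅; C=[5 :: PRIM2(sub) :: ((λw. 4) 0) :: PRIM2(mul) :: (λz. z) :: AP]; D=∅⟩
[5] ⟨S=[5 :: -3]; E=∅; C=[PRIM2(sub) :: ((λw. 4) 0) :: PRIM2(mul) :: (λz. z) :: AP]; D=∅⟩
[6] ⟨S=[-8]; E=∅; C=[((λw. 4) 0) :: PRIM2(mul) :: (λz. z) :: AP]; D=∅⟩
[7] ⟨S=[-8]; E=∅; C=[0 :: (λw. 4) :: AP :: PRIM2(mul) :: (λz. z) :: AP]; D=∅⟩
[8] ⟨S=[0 :: -8]; E=∅; C=[(λw. 4) :: AP :: PRIM2(mul) :: (λz. z) :: AP]; D=∅⟩
[9] ⟨S=[clo(λw. 4, ∅) :: 0 :: -8]; E=∅; C=[AP :: PRIM2(mul) :: (λz. z) :: AP]; D=∅⟩
[10] ⟨S=∅; E={w↦0}; C=[4]; D=[([-8], ∅, [PRIM2(mul) :: (λz. z) :: AP])]⟩
[11] ⟨S=[4]; E={w↦0}; C=∅; D=[([-8], ∅, [PRIM2(mul) :: (λz. z) :: AP])]⟩
[12] ⟨S=[4 :: -8]; E=∅; C=[PRIM2(mul) :: (λz. z) :: AP]; D=∅⟩
[13] ⟨S=[-32]; E=∅; C=[(λz. z) :: AP]; D=∅⟩
[14] ⟨S=[clo(λz. z, ∅) :: -32]; E=∅; C=[AP]; D=∅⟩
[15] ⟨S=∅; E={z↦-32}; C=[z]; D=[(∅, ∅, ∅)]⟩
[16] ⟨S=[-32]; E={z↦-32}; C=∅; D=[(∅, ∅, ∅)]⟩
[17] ⟨S=[-32]; E=∅; C=∅; D=∅⟩
→ final value -32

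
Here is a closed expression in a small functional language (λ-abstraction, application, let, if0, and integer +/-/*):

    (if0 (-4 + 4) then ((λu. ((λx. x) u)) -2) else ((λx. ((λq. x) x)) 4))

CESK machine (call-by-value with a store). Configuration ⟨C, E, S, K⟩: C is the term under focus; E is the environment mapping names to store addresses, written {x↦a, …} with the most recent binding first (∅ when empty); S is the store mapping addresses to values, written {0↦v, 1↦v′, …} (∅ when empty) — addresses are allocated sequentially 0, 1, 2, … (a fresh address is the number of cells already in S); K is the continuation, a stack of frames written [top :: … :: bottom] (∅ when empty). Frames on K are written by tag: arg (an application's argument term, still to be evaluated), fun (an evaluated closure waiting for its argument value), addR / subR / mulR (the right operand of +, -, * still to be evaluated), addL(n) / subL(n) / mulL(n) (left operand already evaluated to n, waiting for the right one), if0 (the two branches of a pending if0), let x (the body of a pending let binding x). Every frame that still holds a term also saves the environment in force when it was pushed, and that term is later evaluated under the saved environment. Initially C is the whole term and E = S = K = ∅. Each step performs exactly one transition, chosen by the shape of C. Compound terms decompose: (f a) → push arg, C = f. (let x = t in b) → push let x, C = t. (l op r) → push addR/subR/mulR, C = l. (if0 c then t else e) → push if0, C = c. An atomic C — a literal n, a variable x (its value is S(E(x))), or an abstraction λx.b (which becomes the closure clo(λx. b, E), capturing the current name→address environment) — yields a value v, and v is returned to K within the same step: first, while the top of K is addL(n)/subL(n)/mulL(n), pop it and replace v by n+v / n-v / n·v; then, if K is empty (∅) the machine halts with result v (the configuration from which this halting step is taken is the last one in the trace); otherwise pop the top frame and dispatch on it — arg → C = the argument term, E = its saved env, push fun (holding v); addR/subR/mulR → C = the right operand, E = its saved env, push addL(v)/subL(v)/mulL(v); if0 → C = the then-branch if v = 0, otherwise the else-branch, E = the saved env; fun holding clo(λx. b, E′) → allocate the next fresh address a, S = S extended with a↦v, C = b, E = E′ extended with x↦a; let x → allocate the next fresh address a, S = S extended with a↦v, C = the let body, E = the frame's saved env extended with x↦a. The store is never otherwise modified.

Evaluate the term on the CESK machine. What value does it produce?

Answer: -2

Machine steps:
step 0: [C=(if0 (-4 + 4) then ((λu. ((λx. x) u)) -2) else ((λx. ((λq. x) x)) 4)) | E=∅ | S=∅ | K=∅]
step 1: [C=(-4 + 4) | E=∅ | S=∅ | K=[if0]]
step 2: [C=-4 | E=∅ | S=∅ | K=[addR :: if0]]
step 3: [C=4 | E=∅ | S=∅ | K=[addL(-4) :: if0]]
step 4: [C=((λu. ((λx. x) u)) -2) | E=∅ | S=∅ | K=∅]
step 5: [C=(λu. ((λx. x) u)) | E=∅ | S=∅ | K=[arg]]
step 6: [C=-2 | E=∅ | S=∅ | K=[fun]]
step 7: [C=((λx. x) u) | E={u↦0} | S={0↦-2} | K=∅]
step 8: [C=(λx. x) | E={u↦0} | S={0↦-2} | K=[arg]]
step 9: [C=u | E={u↦0} | S={0↦-2} | K=[fun]]
step 10: [C=x | E={x↦1, u↦0} | S={0↦-2, 1↦-2} | K=∅]
→ final value -2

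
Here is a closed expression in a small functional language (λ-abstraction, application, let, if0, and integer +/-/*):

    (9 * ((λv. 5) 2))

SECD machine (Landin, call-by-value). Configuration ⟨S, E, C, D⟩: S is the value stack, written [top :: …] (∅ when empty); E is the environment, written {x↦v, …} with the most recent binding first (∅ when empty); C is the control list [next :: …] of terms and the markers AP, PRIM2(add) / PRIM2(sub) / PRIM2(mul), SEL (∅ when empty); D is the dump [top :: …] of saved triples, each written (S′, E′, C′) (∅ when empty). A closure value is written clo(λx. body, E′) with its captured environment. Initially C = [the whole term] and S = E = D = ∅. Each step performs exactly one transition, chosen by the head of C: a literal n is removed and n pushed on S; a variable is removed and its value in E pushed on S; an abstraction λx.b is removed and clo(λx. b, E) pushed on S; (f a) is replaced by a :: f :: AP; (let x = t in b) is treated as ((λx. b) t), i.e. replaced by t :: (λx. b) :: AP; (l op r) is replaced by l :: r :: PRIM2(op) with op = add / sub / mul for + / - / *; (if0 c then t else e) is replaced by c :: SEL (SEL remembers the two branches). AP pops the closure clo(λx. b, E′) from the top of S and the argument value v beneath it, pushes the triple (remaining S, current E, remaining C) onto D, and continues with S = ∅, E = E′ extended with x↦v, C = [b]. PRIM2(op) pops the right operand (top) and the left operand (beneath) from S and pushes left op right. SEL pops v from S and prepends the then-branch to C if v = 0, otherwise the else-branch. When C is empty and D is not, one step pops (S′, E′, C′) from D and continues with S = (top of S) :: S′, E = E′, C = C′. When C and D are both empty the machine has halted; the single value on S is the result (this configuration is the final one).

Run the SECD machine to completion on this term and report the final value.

0. ⟨S=∅; E=∅; C=[(9 * ((λv. 5) 2))]; D=∅⟩
1. ⟨S=∅; E=∅; C=[9 :: ((λv. 5) 2) :: PRIM2(mul)]; D=∅⟩
2. ⟨S=[9]; E=∅; C=[((λv. 5) 2) :: PRIM2(mul)]; D=∅⟩
3. ⟨S=[9]; E=∅; C=[2 :: (λv. 5) :: AP :: PRIM2(mul)]; D=∅⟩
4. ⟨S=[2 :: 9]; E=∅; C=[(λv. 5) :: AP :: PRIM2(mul)]; D=∅⟩
5. ⟨S=[clo(λv. 5, ∅) :: 2 :: 9]; E=∅; C=[AP :: PRIM2(mul)]; D=∅⟩
6. ⟨S=∅; E={v↦2}; C=[5]; D=[([9], ∅, [PRIM2(mul)])]⟩
7. ⟨S=[5]; E={v↦2}; C=∅; D=[([9], ∅, [PRIM2(mul)])]⟩
8. ⟨S=[5 :: 9]; E=∅; C=[PRIM2(mul)]; D=∅⟩
9. ⟨S=[45]; E=∅; C=∅; D=∅⟩
→ final value 45

Answer: 45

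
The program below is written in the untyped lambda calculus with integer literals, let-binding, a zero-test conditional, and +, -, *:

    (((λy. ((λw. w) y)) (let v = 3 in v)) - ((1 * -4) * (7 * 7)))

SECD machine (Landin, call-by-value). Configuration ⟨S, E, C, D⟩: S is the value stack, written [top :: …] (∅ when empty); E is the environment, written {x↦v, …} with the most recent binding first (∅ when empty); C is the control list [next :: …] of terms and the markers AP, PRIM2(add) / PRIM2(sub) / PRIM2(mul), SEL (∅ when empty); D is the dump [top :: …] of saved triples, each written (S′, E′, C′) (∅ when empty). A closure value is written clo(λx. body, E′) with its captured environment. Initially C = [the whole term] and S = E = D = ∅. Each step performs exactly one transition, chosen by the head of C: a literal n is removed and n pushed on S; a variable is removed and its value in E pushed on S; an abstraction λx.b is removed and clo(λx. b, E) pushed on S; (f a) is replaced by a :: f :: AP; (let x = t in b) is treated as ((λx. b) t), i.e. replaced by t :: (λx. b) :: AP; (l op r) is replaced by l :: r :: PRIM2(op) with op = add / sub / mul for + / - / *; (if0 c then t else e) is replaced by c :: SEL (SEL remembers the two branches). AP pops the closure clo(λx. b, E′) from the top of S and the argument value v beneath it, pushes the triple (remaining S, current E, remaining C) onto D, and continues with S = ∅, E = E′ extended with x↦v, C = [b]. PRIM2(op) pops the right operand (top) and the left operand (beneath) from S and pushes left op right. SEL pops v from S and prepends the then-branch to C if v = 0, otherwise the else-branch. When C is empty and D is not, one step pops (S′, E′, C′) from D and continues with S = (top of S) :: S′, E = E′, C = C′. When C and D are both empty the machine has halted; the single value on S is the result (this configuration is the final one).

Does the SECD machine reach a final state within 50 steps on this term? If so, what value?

step 0: ⟨S=∅; E=∅; C=[(((λy. ((λw. w) y)) (let v = 3 in v)) - ((1 * -4) * (7 * 7)))]; D=∅⟩
step 1: ⟨S=∅; E=∅; C=[((λy. ((λw. w) y)) (let v = 3 in v)) :: ((1 * -4) * (7 * 7)) :: PRIM2(sub)]; D=∅⟩
step 2: ⟨S=∅; E=∅; C=[(let v = 3 in v) :: (λy. ((λw. w) y)) :: AP :: ((1 * -4) * (7 * 7)) :: PRIM2(sub)]; D=∅⟩
step 3: ⟨S=∅; E=∅; C=[3 :: (λv. v) :: AP :: (λy. ((λw. w) y)) :: AP :: ((1 * -4) * (7 * 7)) :: PRIM2(sub)]; D=∅⟩
step 4: ⟨S=[3]; E=∅; C=[(λv. v) :: AP :: (λy. ((λw. w) y)) :: AP :: ((1 * -4) * (7 * 7)) :: PRIM2(sub)]; D=∅⟩
step 5: ⟨S=[clo(λv. v, ∅) :: 3]; E=∅; C=[AP :: (λy. ((λw. w) y)) :: AP :: ((1 * -4) * (7 * 7)) :: PRIM2(sub)]; D=∅⟩
step 6: ⟨S=∅; E={v↦3}; C=[v]; D=[(∅, ∅, [(λy. ((λw. w) y)) :: AP :: ((1 * -4) * (7 * 7)) :: PRIM2(sub)])]⟩
step 7: ⟨S=[3]; E={v↦3}; C=∅; D=[(∅, ∅, [(λy. ((λw. w) y)) :: AP :: ((1 * -4) * (7 * 7)) :: PRIM2(sub)])]⟩
step 8: ⟨S=[3]; E=∅; C=[(λy. ((λw. w) y)) :: AP :: ((1 * -4) * (7 * 7)) :: PRIM2(sub)]; D=∅⟩
step 9: ⟨S=[clo(λy. ((λw. w) y), ∅) :: 3]; E=∅; C=[AP :: ((1 * -4) * (7 * 7)) :: PRIM2(sub)]; D=∅⟩
step 10: ⟨S=∅; E={y↦3}; C=[((λw. w) y)]; D=[(∅, ∅, [((1 * -4) * (7 * 7)) :: PRIM2(sub)])]⟩
step 11: ⟨S=∅; E={y↦3}; C=[y :: (λw. w) :: AP]; D=[(∅, ∅, [((1 * -4) * (7 * 7)) :: PRIM2(sub)])]⟩
step 12: ⟨S=[3]; E={y↦3}; C=[(λw. w) :: AP]; D=[(∅, ∅, [((1 * -4) * (7 * 7)) :: PRIM2(sub)])]⟩
step 13: ⟨S=[clo(λw. w, {y↦3}) :: 3]; E={y↦3}; C=[AP]; D=[(∅, ∅, [((1 * -4) * (7 * 7)) :: PRIM2(sub)])]⟩
step 14: ⟨S=∅; E={w↦3, y↦3}; C=[w]; D=[(∅, {y↦3}, ∅) :: (∅, ∅, [((1 * -4) * (7 * 7)) :: PRIM2(sub)])]⟩
step 15: ⟨S=[3]; E={w↦3, y↦3}; C=∅; D=[(∅, {y↦3}, ∅) :: (∅, ∅, [((1 * -4) * (7 * 7)) :: PRIM2(sub)])]⟩
step 16: ⟨S=[3]; E={y↦3}; C=∅; D=[(∅, ∅, [((1 * -4) * (7 * 7)) :: PRIM2(sub)])]⟩
step 17: ⟨S=[3]; E=∅; C=[((1 * -4) * (7 * 7)) :: PRIM2(sub)]; D=∅⟩
step 18: ⟨S=[3]; E=∅; C=[(1 * -4) :: (7 * 7) :: PRIM2(mul) :: PRIM2(sub)]; D=∅⟩
step 19: ⟨S=[3]; E=∅; C=[1 :: -4 :: PRIM2(mul) :: (7 * 7) :: PRIM2(mul) :: PRIM2(sub)]; D=∅⟩
step 20: ⟨S=[1 :: 3]; E=∅; C=[-4 :: PRIM2(mul) :: (7 * 7) :: PRIM2(mul) :: PRIM2(sub)]; D=∅⟩
step 21: ⟨S=[-4 :: 1 :: 3]; E=∅; C=[PRIM2(mul) :: (7 * 7) :: PRIM2(mul) :: PRIM2(sub)]; D=∅⟩
step 22: ⟨S=[-4 :: 3]; E=∅; C=[(7 * 7) :: PRIM2(mul) :: PRIM2(sub)]; D=∅⟩
step 23: ⟨S=[-4 :: 3]; E=∅; C=[7 :: 7 :: PRIM2(mul) :: PRIM2(mul) :: PRIM2(sub)]; D=∅⟩
step 24: ⟨S=[7 :: -4 :: 3]; E=∅; C=[7 :: PRIM2(mul) :: PRIM2(mul) :: PRIM2(sub)]; D=∅⟩
step 25: ⟨S=[7 :: 7 :: -4 :: 3]; E=∅; C=[PRIM2(mul) :: PRIM2(mul) :: PRIM2(sub)]; D=∅⟩
step 26: ⟨S=[49 :: -4 :: 3]; E=∅; C=[PRIM2(mul) :: PRIM2(sub)]; D=∅⟩
step 27: ⟨S=[-196 :: 3]; E=∅; C=[PRIM2(sub)]; D=∅⟩
step 28: ⟨S=[199]; E=∅; C=∅; D=∅⟩
→ final value 199

Answer: 199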